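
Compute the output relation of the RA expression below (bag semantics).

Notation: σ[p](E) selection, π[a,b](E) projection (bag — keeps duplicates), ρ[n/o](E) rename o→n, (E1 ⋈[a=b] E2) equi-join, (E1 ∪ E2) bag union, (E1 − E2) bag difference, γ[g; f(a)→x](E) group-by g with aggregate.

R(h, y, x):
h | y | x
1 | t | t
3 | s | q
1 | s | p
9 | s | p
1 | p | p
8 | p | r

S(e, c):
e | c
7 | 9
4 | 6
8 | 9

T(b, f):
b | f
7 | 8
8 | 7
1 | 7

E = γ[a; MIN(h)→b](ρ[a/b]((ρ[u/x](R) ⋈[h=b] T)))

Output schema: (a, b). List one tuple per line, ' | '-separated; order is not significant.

Subexpression sizes:
  R → 6
  ρ[u/x](R) → 6
  T → 3
  (ρ[u/x](R) ⋈[h=b] T) → 4
  ρ[a/b]((ρ[u/x](R) ⋈[h=b] T)) → 4
  γ[a; MIN(h)→b](ρ[a/b]((ρ[u/x](R) ⋈[h=b] T))) → 2

== RESULT ==
a | b
1 | 1
8 | 8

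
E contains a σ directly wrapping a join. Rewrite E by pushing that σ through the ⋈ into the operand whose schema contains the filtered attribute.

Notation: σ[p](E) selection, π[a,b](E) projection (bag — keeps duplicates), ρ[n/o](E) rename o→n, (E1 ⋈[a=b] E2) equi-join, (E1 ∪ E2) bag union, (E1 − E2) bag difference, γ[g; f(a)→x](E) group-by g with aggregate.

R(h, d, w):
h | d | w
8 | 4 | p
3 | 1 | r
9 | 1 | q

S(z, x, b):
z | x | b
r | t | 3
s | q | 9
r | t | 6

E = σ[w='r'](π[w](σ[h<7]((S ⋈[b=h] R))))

σ filters on h, owned by the right side.
E' = σ[w='r'](π[w]((S ⋈[b=h] σ[h<7](R))))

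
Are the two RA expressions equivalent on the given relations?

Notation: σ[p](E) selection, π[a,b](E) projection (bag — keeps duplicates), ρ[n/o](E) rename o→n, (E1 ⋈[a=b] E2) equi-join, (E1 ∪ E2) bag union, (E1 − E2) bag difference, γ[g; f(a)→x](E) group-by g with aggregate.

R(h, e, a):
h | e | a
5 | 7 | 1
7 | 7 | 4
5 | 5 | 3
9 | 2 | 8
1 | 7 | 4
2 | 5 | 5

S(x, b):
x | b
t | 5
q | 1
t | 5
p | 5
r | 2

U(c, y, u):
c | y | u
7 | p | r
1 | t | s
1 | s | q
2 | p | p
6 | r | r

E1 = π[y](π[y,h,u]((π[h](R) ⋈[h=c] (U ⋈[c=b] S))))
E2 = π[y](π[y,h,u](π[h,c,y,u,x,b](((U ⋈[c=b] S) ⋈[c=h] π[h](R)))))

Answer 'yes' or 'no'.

E1 subexpression sizes:
  R → 6
  π[h](R) → 6
  U → 5
  S → 5
  (U ⋈[c=b] S) → 3
  (π[h](R) ⋈[h=c] (U ⋈[c=b] S)) → 3
  π[y,h,u]((π[h](R) ⋈[h=c] (U ⋈[c=b] S))) → 3
  π[y](π[y,h,u]((π[h](R) ⋈[h=c] (U ⋈[c=b] S)))) → 3
E2 subexpression sizes:
  U → 5
  S → 5
  (U ⋈[c=b] S) → 3
  R → 6
  π[h](R) → 6
  ((U ⋈[c=b] S) ⋈[c=h] π[h](R)) → 3
  π[h,c,y,u,x,b](((U ⋈[c=b] S) ⋈[c=h] π[h](R))) → 3
  π[y,h,u](π[h,c,y,u,x,b](((U ⋈[c=b] S) ⋈[c=h] π[h](R)))) → 3
  π[y](π[y,h,u](π[h,c,y,u,x,b](((U ⋈[c=b] S) ⋈[c=h] π[h](R))))) → 3

E1 and E2 produce the same multiset:
y
p
s
t

yes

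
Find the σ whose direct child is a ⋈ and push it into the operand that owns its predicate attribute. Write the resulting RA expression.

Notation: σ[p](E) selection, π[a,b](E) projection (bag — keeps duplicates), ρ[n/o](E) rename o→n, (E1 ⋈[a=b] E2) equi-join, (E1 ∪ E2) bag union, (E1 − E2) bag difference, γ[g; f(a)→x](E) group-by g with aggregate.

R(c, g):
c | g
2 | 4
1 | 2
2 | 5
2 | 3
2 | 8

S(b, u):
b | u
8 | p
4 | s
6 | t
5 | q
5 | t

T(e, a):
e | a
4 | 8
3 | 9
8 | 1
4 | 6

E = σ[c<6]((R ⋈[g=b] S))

σ filters on c, owned by the left side.
E' = (σ[c<6](R) ⋈[g=b] S)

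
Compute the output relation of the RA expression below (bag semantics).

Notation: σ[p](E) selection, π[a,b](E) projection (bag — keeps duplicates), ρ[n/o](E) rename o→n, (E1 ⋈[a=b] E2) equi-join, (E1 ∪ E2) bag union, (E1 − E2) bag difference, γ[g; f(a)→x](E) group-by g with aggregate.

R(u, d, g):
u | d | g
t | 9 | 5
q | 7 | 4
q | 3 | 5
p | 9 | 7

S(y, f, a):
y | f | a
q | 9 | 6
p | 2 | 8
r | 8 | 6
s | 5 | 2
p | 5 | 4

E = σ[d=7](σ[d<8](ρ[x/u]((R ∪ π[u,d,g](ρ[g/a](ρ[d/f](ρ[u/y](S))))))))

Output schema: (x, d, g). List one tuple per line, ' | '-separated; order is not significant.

Subexpression sizes:
  R → 4
  S → 5
  ρ[u/y](S) → 5
  ρ[d/f](ρ[u/y](S)) → 5
  ρ[g/a](ρ[d/f](ρ[u/y](S))) → 5
  π[u,d,g](ρ[g/a](ρ[d/f](ρ[u/y](S)))) → 5
  (R ∪ π[u,d,g](ρ[g/a](ρ[d/f](ρ[u/y](S))))) → 9
  ρ[x/u]((R ∪ π[u,d,g](ρ[g/a](ρ[d/f](ρ[u/y](S)))))) → 9
  σ[d<8](ρ[x/u]((R ∪ π[u,d,g](ρ[g/a](ρ[d/f](ρ[u/y](S))))))) → 5
  σ[d=7](σ[d<8](ρ[x/u]((R ∪ π[u,d,g](ρ[g/a](ρ[d/f](ρ[u/y](S)))))))) → 1

== RESULT ==
x | d | g
q | 7 | 4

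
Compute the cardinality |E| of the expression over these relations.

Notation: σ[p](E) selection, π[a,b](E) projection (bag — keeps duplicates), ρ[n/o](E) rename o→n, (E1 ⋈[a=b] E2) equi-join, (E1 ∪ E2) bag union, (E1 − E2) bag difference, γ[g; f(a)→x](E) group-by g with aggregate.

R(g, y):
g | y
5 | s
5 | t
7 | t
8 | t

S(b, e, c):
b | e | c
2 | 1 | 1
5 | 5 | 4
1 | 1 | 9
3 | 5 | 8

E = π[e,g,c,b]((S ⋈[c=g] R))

Stepwise |·|:
  S → 4
  R → 4
  (S ⋈[c=g] R) → 1
  π[e,g,c,b]((S ⋈[c=g] R)) → 1

|E| = 1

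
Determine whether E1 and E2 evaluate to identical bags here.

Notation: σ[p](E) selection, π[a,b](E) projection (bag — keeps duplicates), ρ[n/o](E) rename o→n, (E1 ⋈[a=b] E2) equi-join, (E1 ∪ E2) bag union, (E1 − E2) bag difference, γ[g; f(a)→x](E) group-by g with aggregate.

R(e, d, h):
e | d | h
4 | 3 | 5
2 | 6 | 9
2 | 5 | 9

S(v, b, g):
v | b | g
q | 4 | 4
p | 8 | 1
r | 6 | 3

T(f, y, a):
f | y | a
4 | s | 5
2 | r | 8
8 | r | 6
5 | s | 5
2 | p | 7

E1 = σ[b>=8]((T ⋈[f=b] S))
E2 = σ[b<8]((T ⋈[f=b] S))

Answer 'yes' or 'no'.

E1 stepwise |·|:
  T → 5
  S → 3
  (T ⋈[f=b] S) → 2
  σ[b>=8]((T ⋈[f=b] S)) → 1
E2 stepwise |·|:
  T → 5
  S → 3
  (T ⋈[f=b] S) → 2
  σ[b<8]((T ⋈[f=b] S)) → 1

E1 result:
f | y | a | v | b | g
8 | r | 6 | p | 8 | 1
E2 result:
f | y | a | v | b | g
4 | s | 5 | q | 4 | 4
Witness: (4, 's', 5, 'q', 4, 4) appears 0× in E1 but 1× in E2.

no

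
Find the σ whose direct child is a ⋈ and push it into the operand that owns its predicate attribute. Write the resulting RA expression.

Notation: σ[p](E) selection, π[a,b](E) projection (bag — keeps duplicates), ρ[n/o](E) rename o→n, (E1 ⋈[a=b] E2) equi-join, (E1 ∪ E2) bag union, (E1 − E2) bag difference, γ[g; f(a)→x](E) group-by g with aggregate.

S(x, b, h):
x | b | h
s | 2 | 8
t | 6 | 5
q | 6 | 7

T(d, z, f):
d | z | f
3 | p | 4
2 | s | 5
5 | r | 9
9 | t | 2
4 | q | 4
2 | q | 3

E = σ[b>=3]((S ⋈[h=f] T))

σ filters on b, owned by the left side.
E' = (σ[b>=3](S) ⋈[h=f] T)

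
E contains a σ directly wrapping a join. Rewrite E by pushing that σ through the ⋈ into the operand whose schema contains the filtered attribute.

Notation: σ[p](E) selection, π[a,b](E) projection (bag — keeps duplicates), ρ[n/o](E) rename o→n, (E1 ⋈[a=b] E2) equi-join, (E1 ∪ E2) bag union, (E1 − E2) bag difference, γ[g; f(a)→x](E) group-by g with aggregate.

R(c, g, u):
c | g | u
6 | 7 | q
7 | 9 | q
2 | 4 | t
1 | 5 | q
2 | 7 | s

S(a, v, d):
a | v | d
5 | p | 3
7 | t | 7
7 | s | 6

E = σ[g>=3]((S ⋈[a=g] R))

σ filters on g, owned by the right side.
E' = (S ⋈[a=g] σ[g>=3](R))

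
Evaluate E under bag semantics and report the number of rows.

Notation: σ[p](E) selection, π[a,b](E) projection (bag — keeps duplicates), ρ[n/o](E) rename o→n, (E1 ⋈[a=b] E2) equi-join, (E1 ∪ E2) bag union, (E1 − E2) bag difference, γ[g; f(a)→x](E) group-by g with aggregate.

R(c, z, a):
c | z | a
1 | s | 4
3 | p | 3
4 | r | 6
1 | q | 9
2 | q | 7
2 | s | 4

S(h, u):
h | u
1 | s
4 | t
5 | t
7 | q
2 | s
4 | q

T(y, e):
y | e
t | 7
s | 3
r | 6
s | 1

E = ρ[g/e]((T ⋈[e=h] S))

Subexpression sizes:
  T → 4
  S → 6
  (T ⋈[e=h] S) → 2
  ρ[g/e]((T ⋈[e=h] S)) → 2

|E| = 2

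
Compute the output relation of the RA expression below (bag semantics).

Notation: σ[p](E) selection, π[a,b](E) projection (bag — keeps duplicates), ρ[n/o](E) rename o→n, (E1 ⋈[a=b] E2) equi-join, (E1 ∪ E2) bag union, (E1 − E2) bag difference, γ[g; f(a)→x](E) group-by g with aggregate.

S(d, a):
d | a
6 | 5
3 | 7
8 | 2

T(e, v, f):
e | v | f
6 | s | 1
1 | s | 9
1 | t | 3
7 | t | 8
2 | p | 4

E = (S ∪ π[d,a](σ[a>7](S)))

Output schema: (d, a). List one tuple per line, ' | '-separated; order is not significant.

Subexpression sizes:
  S → 3
  S → 3
  σ[a>7](S) → 0
  π[d,a](σ[a>7](S)) → 0
  (S ∪ π[d,a](σ[a>7](S))) → 3

== RESULT ==
d | a
3 | 7
6 | 5
8 | 2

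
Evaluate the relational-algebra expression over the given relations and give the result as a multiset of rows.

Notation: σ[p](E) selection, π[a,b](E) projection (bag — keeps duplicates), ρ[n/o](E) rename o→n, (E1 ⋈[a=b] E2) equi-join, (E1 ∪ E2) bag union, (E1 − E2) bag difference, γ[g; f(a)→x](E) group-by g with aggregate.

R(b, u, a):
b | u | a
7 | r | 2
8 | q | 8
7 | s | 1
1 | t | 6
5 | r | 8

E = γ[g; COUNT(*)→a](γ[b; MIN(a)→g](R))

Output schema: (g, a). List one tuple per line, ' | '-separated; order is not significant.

Row counts bottom-up:
  R → 5
  γ[b; MIN(a)→g](R) → 4
  γ[g; COUNT(*)→a](γ[b; MIN(a)→g](R)) → 3

== RESULT ==
g | a
1 | 1
6 | 1
8 | 2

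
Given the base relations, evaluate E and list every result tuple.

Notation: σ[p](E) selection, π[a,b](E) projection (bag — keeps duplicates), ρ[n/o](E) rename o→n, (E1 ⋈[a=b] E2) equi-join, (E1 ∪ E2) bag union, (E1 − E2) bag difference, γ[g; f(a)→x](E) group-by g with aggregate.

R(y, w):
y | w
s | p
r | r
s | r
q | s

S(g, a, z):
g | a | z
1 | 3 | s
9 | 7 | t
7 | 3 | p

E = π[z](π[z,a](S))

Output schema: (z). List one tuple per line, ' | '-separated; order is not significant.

Stepwise |·|:
  S → 3
  π[z,a](S) → 3
  π[z](π[z,a](S)) → 3

== RESULT ==
z
p
s
t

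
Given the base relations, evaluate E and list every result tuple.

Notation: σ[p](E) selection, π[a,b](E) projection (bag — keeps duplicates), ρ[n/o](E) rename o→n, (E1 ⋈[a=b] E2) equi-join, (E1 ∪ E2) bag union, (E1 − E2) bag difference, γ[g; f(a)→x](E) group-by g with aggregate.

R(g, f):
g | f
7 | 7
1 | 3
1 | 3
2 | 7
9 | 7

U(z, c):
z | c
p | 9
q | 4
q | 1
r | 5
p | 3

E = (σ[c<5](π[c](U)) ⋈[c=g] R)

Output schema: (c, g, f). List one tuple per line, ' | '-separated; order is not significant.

Row counts bottom-up:
  U → 5
  π[c](U) → 5
  σ[c<5](π[c](U)) → 3
  R → 5
  (σ[c<5](π[c](U)) ⋈[c=g] R) → 2

== RESULT ==
c | g | f
1 | 1 | 3
1 | 1 | 3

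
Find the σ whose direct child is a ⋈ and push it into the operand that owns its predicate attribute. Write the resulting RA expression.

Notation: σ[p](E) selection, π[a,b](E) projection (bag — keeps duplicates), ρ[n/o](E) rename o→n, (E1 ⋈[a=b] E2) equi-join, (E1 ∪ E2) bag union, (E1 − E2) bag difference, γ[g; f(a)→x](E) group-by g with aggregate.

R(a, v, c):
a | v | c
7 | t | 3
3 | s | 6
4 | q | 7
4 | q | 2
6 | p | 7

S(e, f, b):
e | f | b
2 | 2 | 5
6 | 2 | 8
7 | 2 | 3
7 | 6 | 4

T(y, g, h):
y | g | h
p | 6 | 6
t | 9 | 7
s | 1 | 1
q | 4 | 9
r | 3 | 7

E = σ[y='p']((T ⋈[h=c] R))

σ filters on y, owned by the left side.
E' = (σ[y='p'](T) ⋈[h=c] R)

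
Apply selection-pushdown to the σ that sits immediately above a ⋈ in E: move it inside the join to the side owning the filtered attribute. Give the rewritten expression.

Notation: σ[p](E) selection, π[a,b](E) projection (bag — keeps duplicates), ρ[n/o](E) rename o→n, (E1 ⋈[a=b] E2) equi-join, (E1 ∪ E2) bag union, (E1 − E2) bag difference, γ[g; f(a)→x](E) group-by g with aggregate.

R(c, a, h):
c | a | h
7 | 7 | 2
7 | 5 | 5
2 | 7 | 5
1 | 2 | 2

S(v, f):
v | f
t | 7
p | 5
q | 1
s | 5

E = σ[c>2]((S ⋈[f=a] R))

σ filters on c, owned by the right side.
E' = (S ⋈[f=a] σ[c>2](R))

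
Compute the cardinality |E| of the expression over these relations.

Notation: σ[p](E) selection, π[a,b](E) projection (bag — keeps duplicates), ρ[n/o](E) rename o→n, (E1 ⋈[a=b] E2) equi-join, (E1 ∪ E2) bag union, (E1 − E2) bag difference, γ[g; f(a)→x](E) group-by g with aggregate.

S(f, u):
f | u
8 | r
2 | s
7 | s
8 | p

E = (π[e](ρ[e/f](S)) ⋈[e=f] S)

Row counts bottom-up:
  S → 4
  ρ[e/f](S) → 4
  π[e](ρ[e/f](S)) → 4
  S → 4
  (π[e](ρ[e/f](S)) ⋈[e=f] S) → 6

|E| = 6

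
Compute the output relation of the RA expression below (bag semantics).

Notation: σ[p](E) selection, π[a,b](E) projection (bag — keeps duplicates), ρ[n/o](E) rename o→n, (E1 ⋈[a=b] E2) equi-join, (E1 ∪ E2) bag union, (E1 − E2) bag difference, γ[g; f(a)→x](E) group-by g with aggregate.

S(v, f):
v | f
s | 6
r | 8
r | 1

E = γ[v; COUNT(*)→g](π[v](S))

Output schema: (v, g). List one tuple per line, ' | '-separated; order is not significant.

Per-node cardinality:
  S → 3
  π[v](S) → 3
  γ[v; COUNT(*)→g](π[v](S)) → 2

== RESULT ==
v | g
r | 2
s | 1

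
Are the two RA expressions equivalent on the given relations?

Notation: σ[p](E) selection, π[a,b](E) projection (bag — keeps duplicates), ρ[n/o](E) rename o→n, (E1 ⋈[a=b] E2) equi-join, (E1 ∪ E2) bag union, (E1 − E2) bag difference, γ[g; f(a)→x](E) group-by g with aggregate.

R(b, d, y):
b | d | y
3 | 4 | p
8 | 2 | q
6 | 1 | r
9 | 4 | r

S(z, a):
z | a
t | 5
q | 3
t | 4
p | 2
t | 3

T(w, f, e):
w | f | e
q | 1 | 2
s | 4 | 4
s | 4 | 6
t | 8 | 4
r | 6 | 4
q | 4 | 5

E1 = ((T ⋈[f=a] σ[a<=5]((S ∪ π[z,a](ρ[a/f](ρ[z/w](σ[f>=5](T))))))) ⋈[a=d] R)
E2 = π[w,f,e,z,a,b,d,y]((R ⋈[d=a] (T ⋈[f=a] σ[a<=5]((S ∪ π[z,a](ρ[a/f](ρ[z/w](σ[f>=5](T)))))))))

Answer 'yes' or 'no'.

E1 per-node cardinality:
  T → 6
  S → 5
  T → 6
  σ[f>=5](T) → 2
  ρ[z/w](σ[f>=5](T)) → 2
  ρ[a/f](ρ[z/w](σ[f>=5](T))) → 2
  π[z,a](ρ[a/f](ρ[z/w](σ[f>=5](T)))) → 2
  (S ∪ π[z,a](ρ[a/f](ρ[z/w](σ[f>=5](T))))) → 7
  σ[a<=5]((S ∪ π[z,a](ρ[a/f](ρ[z/w](σ[f>=5](T)))))) → 5
  (T ⋈[f=a] σ[a<=5]((S ∪ π[z,a](ρ[a/f](ρ[z/w](σ[f>=5](T))))))) → 3
  R → 4
  ((T ⋈[f=a] σ[a<=5]((S ∪ π[z,a](ρ[a/f](ρ[z/w](σ[f>=5](T))))))) ⋈[a=d] R) → 6
E2 per-node cardinality:
  R → 4
  T → 6
  S → 5
  T → 6
  σ[f>=5](T) → 2
  ρ[z/w](σ[f>=5](T)) → 2
  ρ[a/f](ρ[z/w](σ[f>=5](T))) → 2
  π[z,a](ρ[a/f](ρ[z/w](σ[f>=5](T)))) → 2
  (S ∪ π[z,a](ρ[a/f](ρ[z/w](σ[f>=5](T))))) → 7
  σ[a<=5]((S ∪ π[z,a](ρ[a/f](ρ[z/w](σ[f>=5](T)))))) → 5
  (T ⋈[f=a] σ[a<=5]((S ∪ π[z,a](ρ[a/f](ρ[z/w](σ[f>=5](T))))))) → 3
  (R ⋈[d=a] (T ⋈[f=a] σ[a<=5]((S ∪ π[z,a](ρ[a/f](ρ[z/w](σ[f>=5](T)))))))) → 6
  π[w,f,e,z,a,b,d,y]((R ⋈[d=a] (T ⋈[f=a] σ[a<=5]((S ∪ π[z,a](ρ[a/f](ρ[z/w](σ[f>=5](T))))))))) → 6

E1 and E2 produce the same multiset:
w | f | e | z | a | b | d | y
q | 4 | 5 | t | 4 | 3 | 4 | p
q | 4 | 5 | t | 4 | 9 | 4 | r
s | 4 | 4 | t | 4 | 3 | 4 | p
s | 4 | 4 | t | 4 | 9 | 4 | r
s | 4 | 6 | t | 4 | 3 | 4 | p
s | 4 | 6 | t | 4 | 9 | 4 | r

yes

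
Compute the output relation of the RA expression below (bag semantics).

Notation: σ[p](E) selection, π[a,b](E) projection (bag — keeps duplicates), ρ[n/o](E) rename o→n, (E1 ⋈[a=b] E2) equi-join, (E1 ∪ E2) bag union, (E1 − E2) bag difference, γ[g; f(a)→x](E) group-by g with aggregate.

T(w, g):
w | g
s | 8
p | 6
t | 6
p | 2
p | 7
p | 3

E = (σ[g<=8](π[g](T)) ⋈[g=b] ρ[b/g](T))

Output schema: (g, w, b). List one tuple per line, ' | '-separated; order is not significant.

Subexpression sizes:
  T → 6
  π[g](T) → 6
  σ[g<=8](π[g](T)) → 6
  T → 6
  ρ[b/g](T) → 6
  (σ[g<=8](π[g](T)) ⋈[g=b] ρ[b/g](T)) → 8

== RESULT ==
g | w | b
2 | p | 2
3 | p | 3
6 | p | 6
6 | p | 6
6 | t | 6
6 | t | 6
7 | p | 7
8 | s | 8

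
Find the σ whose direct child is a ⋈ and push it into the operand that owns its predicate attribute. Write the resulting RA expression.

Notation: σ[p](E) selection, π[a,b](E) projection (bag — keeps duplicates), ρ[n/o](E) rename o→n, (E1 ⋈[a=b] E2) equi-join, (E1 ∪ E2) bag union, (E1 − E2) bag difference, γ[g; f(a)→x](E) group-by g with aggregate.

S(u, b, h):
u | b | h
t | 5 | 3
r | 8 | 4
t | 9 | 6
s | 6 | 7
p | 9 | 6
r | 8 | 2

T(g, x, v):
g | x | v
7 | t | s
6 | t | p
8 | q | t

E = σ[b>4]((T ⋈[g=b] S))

σ filters on b, owned by the right side.
E' = (T ⋈[g=b] σ[b>4](S))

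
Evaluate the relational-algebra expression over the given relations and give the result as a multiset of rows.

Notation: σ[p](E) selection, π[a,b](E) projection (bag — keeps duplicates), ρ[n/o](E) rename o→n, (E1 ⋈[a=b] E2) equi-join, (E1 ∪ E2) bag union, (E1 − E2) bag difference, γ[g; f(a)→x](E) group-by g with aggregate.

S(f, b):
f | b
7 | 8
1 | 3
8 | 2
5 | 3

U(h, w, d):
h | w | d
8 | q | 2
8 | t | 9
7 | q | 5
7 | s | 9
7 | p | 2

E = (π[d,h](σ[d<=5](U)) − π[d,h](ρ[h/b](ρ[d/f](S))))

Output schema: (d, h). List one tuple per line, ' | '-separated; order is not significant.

Stepwise |·|:
  U → 5
  σ[d<=5](U) → 3
  π[d,h](σ[d<=5](U)) → 3
  S → 4
  ρ[d/f](S) → 4
  ρ[h/b](ρ[d/f](S)) → 4
  π[d,h](ρ[h/b](ρ[d/f](S))) → 4
  (π[d,h](σ[d<=5](U)) − π[d,h](ρ[h/b](ρ[d/f](S)))) → 3

== RESULT ==
d | h
2 | 7
2 | 8
5 | 7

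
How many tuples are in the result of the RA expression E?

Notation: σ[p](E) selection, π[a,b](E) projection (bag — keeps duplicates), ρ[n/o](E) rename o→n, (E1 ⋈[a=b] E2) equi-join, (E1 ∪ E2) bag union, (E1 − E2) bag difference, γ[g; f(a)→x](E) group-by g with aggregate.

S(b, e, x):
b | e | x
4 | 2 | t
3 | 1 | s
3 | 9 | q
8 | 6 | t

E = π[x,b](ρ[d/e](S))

Stepwise |·|:
  S → 4
  ρ[d/e](S) → 4
  π[x,b](ρ[d/e](S)) → 4

|E| = 4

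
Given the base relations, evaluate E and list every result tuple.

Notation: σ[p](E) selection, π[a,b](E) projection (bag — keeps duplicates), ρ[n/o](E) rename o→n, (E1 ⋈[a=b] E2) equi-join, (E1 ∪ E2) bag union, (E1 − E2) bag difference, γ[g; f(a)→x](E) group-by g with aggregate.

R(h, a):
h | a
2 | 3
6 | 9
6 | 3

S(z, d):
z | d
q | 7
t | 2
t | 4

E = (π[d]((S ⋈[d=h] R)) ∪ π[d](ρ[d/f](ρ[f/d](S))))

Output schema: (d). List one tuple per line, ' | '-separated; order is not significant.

Subexpression sizes:
  S → 3
  R → 3
  (S ⋈[d=h] R) → 1
  π[d]((S ⋈[d=h] R)) → 1
  S → 3
  ρ[f/d](S) → 3
  ρ[d/f](ρ[f/d](S)) → 3
  π[d](ρ[d/f](ρ[f/d](S))) → 3
  (π[d]((S ⋈[d=h] R)) ∪ π[d](ρ[d/f](ρ[f/d](S)))) → 4

== RESULT ==
d
2
2
4
7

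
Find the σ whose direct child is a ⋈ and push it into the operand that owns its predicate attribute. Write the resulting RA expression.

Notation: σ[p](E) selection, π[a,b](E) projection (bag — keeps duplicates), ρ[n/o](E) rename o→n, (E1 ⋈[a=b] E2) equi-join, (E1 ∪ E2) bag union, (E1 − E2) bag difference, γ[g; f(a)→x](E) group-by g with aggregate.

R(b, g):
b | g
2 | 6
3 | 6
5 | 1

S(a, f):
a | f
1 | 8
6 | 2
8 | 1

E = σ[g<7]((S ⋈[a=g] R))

σ filters on g, owned by the right side.
E' = (S ⋈[a=g] σ[g<7](R))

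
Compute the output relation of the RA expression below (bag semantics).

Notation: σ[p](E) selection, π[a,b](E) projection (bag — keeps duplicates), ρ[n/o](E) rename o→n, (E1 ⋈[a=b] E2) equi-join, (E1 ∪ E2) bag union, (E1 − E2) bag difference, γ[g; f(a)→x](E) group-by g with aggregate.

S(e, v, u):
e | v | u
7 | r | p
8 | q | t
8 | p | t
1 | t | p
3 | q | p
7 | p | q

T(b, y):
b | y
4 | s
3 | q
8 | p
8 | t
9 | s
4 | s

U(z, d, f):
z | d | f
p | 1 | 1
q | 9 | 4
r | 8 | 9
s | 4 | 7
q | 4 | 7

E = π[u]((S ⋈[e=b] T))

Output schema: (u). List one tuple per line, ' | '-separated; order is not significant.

Per-node cardinality:
  S → 6
  T → 6
  (S ⋈[e=b] T) → 5
  π[u]((S ⋈[e=b] T)) → 5

== RESULT ==
u
p
t
t
t
t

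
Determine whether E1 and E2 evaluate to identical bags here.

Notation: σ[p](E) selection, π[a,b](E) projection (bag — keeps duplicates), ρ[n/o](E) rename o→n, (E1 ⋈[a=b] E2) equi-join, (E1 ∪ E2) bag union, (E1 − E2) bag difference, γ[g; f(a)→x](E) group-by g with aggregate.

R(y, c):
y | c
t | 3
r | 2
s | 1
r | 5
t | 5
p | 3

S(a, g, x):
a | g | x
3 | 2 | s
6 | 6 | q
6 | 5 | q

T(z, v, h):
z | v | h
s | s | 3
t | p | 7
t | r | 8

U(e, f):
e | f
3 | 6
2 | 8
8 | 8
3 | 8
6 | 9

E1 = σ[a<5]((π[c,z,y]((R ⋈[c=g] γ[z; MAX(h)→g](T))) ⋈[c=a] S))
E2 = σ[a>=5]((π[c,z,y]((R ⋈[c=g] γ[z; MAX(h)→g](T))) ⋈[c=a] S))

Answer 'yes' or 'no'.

E1 stepwise |·|:
  R → 6
  T → 3
  γ[z; MAX(h)→g](T) → 2
  (R ⋈[c=g] γ[z; MAX(h)→g](T)) → 2
  π[c,z,y]((R ⋈[c=g] γ[z; MAX(h)→g](T))) → 2
  S → 3
  (π[c,z,y]((R ⋈[c=g] γ[z; MAX(h)→g](T))) ⋈[c=a] S) → 2
  σ[a<5]((π[c,z,y]((R ⋈[c=g] γ[z; MAX(h)→g](T))) ⋈[c=a] S)) → 2
E2 stepwise |·|:
  R → 6
  T → 3
  γ[z; MAX(h)→g](T) → 2
  (R ⋈[c=g] γ[z; MAX(h)→g](T)) → 2
  π[c,z,y]((R ⋈[c=g] γ[z; MAX(h)→g](T))) → 2
  S → 3
  (π[c,z,y]((R ⋈[c=g] γ[z; MAX(h)→g](T))) ⋈[c=a] S) → 2
  σ[a>=5]((π[c,z,y]((R ⋈[c=g] γ[z; MAX(h)→g](T))) ⋈[c=a] S)) → 0

E1 result:
c | z | y | a | g | x
3 | s | p | 3 | 2 | s
3 | s | t | 3 | 2 | s
E2 result:
c | z | y | a | g | x
(0 rows)
Witness: (3, 's', 'p', 3, 2, 's') appears 1× in E1 but 0× in E2.

no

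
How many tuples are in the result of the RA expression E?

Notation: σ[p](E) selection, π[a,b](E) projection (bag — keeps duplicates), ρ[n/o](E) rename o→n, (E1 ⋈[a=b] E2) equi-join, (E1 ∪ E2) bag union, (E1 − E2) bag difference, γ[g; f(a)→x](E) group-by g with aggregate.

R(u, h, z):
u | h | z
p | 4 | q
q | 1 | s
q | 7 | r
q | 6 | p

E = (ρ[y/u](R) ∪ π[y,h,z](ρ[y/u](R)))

Subexpression sizes:
  R → 4
  ρ[y/u](R) → 4
  R → 4
  ρ[y/u](R) → 4
  π[y,h,z](ρ[y/u](R)) → 4
  (ρ[y/u](R) ∪ π[y,h,z](ρ[y/u](R))) → 8

|E| = 8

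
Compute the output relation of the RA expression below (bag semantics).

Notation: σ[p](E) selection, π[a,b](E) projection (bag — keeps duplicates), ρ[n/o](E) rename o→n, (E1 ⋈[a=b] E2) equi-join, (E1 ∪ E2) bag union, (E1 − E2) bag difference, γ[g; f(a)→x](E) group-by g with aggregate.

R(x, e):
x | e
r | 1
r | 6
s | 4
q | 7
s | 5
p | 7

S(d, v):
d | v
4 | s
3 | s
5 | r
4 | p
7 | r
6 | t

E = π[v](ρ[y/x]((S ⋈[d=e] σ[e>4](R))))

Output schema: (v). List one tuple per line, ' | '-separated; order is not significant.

Per-node cardinality:
  S → 6
  R → 6
  σ[e>4](R) → 4
  (S ⋈[d=e] σ[e>4](R)) → 4
  ρ[y/x]((S ⋈[d=e] σ[e>4](R))) → 4
  π[v](ρ[y/x]((S ⋈[d=e] σ[e>4](R)))) → 4

== RESULT ==
v
r
r
r
t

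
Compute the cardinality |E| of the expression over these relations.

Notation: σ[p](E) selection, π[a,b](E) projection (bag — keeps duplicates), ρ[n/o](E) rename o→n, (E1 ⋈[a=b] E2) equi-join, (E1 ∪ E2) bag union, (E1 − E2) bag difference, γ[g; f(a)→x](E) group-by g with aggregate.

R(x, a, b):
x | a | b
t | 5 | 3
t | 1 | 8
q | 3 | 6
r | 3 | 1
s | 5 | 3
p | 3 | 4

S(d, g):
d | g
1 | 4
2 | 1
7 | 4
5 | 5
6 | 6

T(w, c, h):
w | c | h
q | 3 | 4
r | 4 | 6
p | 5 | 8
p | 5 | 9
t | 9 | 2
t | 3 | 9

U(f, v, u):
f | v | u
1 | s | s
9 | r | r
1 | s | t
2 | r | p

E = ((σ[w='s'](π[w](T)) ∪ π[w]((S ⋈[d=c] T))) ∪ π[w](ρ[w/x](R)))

Row counts bottom-up:
  T → 6
  π[w](T) → 6
  σ[w='s'](π[w](T)) → 0
  S → 5
  T → 6
  (S ⋈[d=c] T) → 2
  π[w]((S ⋈[d=c] T)) → 2
  (σ[w='s'](π[w](T)) ∪ π[w]((S ⋈[d=c] T))) → 2
  R → 6
  ρ[w/x](R) → 6
  π[w](ρ[w/x](R)) → 6
  ((σ[w='s'](π[w](T)) ∪ π[w]((S ⋈[d=c] T))) ∪ π[w](ρ[w/x](R))) → 8

|E| = 8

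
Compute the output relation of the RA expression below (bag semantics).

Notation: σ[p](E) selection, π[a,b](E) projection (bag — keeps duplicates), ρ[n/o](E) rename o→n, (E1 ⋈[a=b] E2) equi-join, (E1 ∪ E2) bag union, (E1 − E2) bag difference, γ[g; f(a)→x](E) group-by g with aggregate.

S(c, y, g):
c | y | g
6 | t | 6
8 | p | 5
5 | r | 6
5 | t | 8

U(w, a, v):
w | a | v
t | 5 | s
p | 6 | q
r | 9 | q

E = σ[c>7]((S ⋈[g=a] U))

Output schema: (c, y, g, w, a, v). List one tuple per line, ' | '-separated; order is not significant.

Per-node cardinality:
  S → 4
  U → 3
  (S ⋈[g=a] U) → 3
  σ[c>7]((S ⋈[g=a] U)) → 1

== RESULT ==
c | y | g | w | a | v
8 | p | 5 | t | 5 | s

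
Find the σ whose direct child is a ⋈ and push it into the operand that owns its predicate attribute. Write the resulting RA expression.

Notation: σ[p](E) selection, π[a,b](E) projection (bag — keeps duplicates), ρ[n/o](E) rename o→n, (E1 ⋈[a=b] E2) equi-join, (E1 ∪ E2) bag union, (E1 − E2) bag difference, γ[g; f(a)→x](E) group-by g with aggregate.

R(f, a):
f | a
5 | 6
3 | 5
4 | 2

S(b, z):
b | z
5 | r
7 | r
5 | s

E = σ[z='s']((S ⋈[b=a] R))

σ filters on z, owned by the left side.
E' = (σ[z='s'](S) ⋈[b=a] R)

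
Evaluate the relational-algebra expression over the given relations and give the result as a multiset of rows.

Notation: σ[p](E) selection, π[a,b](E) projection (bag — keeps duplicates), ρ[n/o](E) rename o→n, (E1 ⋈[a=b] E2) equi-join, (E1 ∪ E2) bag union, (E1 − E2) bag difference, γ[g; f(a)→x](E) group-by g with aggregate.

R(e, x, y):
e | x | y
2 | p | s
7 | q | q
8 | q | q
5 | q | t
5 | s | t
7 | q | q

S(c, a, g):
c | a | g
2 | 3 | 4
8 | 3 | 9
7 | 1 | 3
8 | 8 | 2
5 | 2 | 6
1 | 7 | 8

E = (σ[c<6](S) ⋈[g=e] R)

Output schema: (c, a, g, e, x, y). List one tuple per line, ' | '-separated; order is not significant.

Subexpression sizes:
  S → 6
  σ[c<6](S) → 3
  R → 6
  (σ[c<6](S) ⋈[g=e] R) → 1

== RESULT ==
c | a | g | e | x | y
1 | 7 | 8 | 8 | q | q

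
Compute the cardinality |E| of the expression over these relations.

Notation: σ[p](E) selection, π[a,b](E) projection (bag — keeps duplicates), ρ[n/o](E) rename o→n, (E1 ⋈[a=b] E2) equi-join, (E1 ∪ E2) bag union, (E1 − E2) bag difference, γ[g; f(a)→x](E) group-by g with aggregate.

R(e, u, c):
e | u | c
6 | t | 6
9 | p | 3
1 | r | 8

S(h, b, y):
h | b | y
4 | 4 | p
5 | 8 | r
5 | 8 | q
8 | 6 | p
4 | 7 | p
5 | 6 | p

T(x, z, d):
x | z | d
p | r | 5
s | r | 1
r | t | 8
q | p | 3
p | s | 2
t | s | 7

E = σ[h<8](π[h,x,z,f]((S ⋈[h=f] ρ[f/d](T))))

Subexpression sizes:
  S → 6
  T → 6
  ρ[f/d](T) → 6
  (S ⋈[h=f] ρ[f/d](T)) → 4
  π[h,x,z,f]((S ⋈[h=f] ρ[f/d](T))) → 4
  σ[h<8](π[h,x,z,f]((S ⋈[h=f] ρ[f/d](T)))) → 3

|E| = 3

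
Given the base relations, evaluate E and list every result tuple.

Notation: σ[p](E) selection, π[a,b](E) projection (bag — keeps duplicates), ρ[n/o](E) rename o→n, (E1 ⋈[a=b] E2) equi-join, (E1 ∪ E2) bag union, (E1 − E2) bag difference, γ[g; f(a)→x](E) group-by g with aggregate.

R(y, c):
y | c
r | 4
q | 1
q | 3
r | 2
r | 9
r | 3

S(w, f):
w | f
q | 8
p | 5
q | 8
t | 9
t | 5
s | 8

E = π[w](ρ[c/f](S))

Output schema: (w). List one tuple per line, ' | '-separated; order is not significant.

Subexpression sizes:
  S → 6
  ρ[c/f](S) → 6
  π[w](ρ[c/f](S)) → 6

== RESULT ==
w
p
q
q
s
t
t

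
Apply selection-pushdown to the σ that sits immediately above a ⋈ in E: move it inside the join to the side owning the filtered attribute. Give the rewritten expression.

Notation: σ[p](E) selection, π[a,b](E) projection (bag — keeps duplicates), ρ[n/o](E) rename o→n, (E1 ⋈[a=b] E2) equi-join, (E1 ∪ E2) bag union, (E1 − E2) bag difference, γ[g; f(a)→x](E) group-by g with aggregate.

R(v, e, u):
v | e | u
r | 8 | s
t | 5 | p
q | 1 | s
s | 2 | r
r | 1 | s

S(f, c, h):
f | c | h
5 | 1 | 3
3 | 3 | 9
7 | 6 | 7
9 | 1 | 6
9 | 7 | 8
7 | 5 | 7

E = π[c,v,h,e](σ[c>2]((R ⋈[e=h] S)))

σ filters on c, owned by the right side.
E' = π[c,v,h,e]((R ⋈[e=h] σ[c>2](S)))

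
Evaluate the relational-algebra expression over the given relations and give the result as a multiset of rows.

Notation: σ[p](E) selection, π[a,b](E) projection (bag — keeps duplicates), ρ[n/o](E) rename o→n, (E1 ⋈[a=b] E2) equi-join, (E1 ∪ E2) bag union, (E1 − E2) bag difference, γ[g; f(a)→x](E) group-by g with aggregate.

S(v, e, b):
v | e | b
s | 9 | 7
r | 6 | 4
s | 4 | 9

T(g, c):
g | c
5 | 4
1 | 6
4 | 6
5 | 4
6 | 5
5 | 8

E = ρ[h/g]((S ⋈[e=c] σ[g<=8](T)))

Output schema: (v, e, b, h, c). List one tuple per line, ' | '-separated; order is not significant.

Stepwise |·|:
  S → 3
  T → 6
  σ[g<=8](T) → 6
  (S ⋈[e=c] σ[g<=8](T)) → 4
  ρ[h/g]((S ⋈[e=c] σ[g<=8](T))) → 4

== RESULT ==
v | e | b | h | c
r | 6 | 4 | 1 | 6
r | 6 | 4 | 4 | 6
s | 4 | 9 | 5 | 4
s | 4 | 9 | 5 | 4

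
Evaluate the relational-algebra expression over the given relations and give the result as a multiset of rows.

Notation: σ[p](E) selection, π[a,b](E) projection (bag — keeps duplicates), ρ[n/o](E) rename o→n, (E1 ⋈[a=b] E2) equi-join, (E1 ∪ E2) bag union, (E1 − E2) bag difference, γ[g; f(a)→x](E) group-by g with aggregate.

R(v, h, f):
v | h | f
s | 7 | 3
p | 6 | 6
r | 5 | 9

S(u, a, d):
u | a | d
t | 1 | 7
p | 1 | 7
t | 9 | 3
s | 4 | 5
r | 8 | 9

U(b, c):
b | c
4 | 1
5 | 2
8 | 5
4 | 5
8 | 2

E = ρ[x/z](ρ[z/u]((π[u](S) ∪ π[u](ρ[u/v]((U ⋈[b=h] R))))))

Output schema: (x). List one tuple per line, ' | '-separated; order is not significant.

Stepwise |·|:
  S → 5
  π[u](S) → 5
  U → 5
  R → 3
  (U ⋈[b=h] R) → 1
  ρ[u/v]((U ⋈[b=h] R)) → 1
  π[u](ρ[u/v]((U ⋈[b=h] R))) → 1
  (π[u](S) ∪ π[u](ρ[u/v]((U ⋈[b=h] R)))) → 6
  ρ[z/u]((π[u](S) ∪ π[u](ρ[u/v]((U ⋈[b=h] R))))) → 6
  ρ[x/z](ρ[z/u]((π[u](S) ∪ π[u](ρ[u/v]((U ⋈[b=h] R)))))) → 6

== RESULT ==
x
p
r
r
s
t
t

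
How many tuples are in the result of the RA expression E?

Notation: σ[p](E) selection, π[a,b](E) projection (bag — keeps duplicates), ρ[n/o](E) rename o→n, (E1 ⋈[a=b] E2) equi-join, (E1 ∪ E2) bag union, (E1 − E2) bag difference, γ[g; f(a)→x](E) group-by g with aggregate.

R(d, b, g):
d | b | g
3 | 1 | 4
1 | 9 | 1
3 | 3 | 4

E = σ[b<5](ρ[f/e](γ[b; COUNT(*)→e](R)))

Per-node cardinality:
  R → 3
  γ[b; COUNT(*)→e](R) → 3
  ρ[f/e](γ[b; COUNT(*)→e](R)) → 3
  σ[b<5](ρ[f/e](γ[b; COUNT(*)→e](R))) → 2

|E| = 2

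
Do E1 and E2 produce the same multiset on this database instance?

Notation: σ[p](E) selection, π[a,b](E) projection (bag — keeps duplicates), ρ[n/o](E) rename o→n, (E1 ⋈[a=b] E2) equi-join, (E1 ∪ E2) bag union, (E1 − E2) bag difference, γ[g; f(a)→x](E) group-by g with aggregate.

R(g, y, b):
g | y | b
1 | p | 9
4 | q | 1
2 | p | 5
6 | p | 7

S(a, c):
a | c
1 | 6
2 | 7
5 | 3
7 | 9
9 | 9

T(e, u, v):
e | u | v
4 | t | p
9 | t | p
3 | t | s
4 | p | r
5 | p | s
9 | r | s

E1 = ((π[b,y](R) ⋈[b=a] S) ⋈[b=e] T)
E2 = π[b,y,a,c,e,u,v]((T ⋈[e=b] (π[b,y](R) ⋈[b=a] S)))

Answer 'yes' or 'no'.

E1 subexpression sizes:
  R → 4
  π[b,y](R) → 4
  S → 5
  (π[b,y](R) ⋈[b=a] S) → 4
  T → 6
  ((π[b,y](R) ⋈[b=a] S) ⋈[b=e] T) → 3
E2 subexpression sizes:
  T → 6
  R → 4
  π[b,y](R) → 4
  S → 5
  (π[b,y](R) ⋈[b=a] S) → 4
  (T ⋈[e=b] (π[b,y](R) ⋈[b=a] S)) → 3
  π[b,y,a,c,e,u,v]((T ⋈[e=b] (π[b,y](R) ⋈[b=a] S))) → 3

E1 and E2 produce the same multiset:
b | y | a | c | e | u | v
5 | p | 5 | 3 | 5 | p | s
9 | p | 9 | 9 | 9 | r | s
9 | p | 9 | 9 | 9 | t | p

yes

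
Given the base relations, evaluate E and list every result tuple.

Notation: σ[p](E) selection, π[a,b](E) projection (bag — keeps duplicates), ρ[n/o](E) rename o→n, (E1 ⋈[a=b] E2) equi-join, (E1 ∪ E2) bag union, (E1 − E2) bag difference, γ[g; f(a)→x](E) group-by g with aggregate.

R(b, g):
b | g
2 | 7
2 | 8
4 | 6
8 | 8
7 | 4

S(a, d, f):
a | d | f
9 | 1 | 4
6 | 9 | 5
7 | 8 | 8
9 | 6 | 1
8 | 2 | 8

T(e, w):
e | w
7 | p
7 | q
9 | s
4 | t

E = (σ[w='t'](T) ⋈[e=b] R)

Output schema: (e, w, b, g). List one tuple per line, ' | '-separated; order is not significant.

Per-node cardinality:
  T → 4
  σ[w='t'](T) → 1
  R → 5
  (σ[w='t'](T) ⋈[e=b] R) → 1

== RESULT ==
e | w | b | g
4 | t | 4 | 6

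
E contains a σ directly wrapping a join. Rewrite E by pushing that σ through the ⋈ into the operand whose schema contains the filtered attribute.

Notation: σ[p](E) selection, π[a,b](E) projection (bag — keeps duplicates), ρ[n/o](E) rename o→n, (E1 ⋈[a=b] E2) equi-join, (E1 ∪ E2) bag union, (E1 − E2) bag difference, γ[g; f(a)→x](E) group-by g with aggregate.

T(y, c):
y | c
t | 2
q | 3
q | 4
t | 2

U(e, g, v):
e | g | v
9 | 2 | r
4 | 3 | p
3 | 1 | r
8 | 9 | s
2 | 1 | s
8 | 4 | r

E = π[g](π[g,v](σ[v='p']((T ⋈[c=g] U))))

σ filters on v, owned by the right side.
E' = π[g](π[g,v]((T ⋈[c=g] σ[v='p'](U))))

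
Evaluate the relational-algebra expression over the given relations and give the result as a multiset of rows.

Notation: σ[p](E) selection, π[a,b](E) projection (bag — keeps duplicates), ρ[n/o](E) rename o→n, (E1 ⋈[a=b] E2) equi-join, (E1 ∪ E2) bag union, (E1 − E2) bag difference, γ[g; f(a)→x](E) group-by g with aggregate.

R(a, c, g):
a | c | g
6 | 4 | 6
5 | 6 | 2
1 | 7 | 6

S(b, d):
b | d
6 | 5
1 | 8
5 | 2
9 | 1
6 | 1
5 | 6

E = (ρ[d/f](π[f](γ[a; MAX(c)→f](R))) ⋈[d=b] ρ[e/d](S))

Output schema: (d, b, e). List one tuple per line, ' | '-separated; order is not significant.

Stepwise |·|:
  R → 3
  γ[a; MAX(c)→f](R) → 3
  π[f](γ[a; MAX(c)→f](R)) → 3
  ρ[d/f](π[f](γ[a; MAX(c)→f](R))) → 3
  S → 6
  ρ[e/d](S) → 6
  (ρ[d/f](π[f](γ[a; MAX(c)→f](R))) ⋈[d=b] ρ[e/d](S)) → 2

== RESULT ==
d | b | e
6 | 6 | 1
6 | 6 | 5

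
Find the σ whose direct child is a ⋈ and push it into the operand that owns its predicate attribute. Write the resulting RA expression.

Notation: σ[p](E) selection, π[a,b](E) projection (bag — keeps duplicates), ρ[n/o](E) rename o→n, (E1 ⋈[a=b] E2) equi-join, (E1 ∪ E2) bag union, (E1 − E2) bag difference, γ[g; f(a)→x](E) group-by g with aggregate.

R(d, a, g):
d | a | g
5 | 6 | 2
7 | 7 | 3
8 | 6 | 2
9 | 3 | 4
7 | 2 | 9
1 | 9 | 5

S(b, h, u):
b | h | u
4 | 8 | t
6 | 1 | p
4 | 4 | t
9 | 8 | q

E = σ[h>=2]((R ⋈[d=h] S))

σ filters on h, owned by the right side.
E' = (R ⋈[d=h] σ[h>=2](S))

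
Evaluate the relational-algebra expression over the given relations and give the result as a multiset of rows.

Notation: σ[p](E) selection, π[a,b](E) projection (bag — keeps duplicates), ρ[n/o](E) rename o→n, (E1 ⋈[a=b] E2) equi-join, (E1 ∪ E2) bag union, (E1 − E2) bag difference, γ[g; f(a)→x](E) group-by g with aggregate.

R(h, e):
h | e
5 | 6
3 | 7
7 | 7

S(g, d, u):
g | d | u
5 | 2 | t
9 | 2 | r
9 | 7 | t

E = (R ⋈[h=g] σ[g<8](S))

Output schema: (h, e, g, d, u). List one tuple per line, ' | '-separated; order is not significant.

Stepwise |·|:
  R → 3
  S → 3
  σ[g<8](S) → 1
  (R ⋈[h=g] σ[g<8](S)) → 1

== RESULT ==
h | e | g | d | u
5 | 6 | 5 | 2 | t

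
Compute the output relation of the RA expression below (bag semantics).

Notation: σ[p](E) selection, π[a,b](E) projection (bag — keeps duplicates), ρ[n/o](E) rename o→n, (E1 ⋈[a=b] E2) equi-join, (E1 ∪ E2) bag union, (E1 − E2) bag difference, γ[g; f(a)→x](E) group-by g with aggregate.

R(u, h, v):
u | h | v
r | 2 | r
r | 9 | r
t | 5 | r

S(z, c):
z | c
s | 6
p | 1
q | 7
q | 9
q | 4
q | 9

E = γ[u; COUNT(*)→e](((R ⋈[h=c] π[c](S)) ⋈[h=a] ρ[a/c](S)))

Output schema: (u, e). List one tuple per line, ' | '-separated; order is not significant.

Subexpression sizes:
  R → 3
  S → 6
  π[c](S) → 6
  (R ⋈[h=c] π[c](S)) → 2
  S → 6
  ρ[a/c](S) → 6
  ((R ⋈[h=c] π[c](S)) ⋈[h=a] ρ[a/c](S)) → 4
  γ[u; COUNT(*)→e](((R ⋈[h=c] π[c](S)) ⋈[h=a] ρ[a/c](S))) → 1

== RESULT ==
u | e
r | 4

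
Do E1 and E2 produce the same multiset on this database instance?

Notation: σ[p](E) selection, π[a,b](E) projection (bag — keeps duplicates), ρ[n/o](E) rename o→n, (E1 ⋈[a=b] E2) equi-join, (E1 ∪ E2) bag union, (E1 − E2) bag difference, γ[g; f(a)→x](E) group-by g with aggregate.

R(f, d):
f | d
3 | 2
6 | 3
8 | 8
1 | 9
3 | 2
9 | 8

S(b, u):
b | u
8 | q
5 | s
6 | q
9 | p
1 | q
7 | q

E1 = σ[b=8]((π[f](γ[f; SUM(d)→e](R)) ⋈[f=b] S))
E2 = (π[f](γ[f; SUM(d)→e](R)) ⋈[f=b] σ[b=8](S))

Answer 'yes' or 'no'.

E1 row counts bottom-up:
  R → 6
  γ[f; SUM(d)→e](R) → 5
  π[f](γ[f; SUM(d)→e](R)) → 5
  S → 6
  (π[f](γ[f; SUM(d)→e](R)) ⋈[f=b] S) → 4
  σ[b=8]((π[f](γ[f; SUM(d)→e](R)) ⋈[f=b] S)) → 1
E2 row counts bottom-up:
  R → 6
  γ[f; SUM(d)→e](R) → 5
  π[f](γ[f; SUM(d)→e](R)) → 5
  S → 6
  σ[b=8](S) → 1
  (π[f](γ[f; SUM(d)→e](R)) ⋈[f=b] σ[b=8](S)) → 1

E1 and E2 produce the same multiset:
f | b | u
8 | 8 | q

yes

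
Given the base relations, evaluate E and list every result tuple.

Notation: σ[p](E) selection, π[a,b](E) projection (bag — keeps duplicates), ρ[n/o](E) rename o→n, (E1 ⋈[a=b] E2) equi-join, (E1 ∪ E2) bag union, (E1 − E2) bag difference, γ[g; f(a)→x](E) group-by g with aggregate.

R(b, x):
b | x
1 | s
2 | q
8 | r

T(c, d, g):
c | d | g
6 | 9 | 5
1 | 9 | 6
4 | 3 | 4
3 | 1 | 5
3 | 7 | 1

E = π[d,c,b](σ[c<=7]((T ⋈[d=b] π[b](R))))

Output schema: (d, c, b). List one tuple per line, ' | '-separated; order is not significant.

Row counts bottom-up:
  T → 5
  R → 3
  π[b](R) → 3
  (T ⋈[d=b] π[b](R)) → 1
  σ[c<=7]((T ⋈[d=b] π[b](R))) → 1
  π[d,c,b](σ[c<=7]((T ⋈[d=b] π[b](R)))) → 1

== RESULT ==
d | c | b
1 | 3 | 1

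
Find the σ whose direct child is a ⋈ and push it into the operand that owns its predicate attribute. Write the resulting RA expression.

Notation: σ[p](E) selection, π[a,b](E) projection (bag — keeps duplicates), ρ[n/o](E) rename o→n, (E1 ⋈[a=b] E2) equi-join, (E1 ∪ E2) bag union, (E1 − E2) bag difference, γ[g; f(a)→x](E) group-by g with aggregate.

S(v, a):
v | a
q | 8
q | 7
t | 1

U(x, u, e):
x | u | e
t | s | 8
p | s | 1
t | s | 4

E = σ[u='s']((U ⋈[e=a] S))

σ filters on u, owned by the left side.
E' = (σ[u='s'](U) ⋈[e=a] S)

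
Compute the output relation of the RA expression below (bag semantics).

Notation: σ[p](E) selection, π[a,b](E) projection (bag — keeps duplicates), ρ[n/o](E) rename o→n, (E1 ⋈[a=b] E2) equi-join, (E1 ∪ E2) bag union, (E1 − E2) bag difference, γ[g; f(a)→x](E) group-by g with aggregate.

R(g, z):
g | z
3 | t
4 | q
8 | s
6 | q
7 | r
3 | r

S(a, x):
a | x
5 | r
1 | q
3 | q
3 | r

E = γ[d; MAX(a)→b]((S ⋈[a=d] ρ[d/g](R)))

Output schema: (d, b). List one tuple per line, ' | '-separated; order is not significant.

Row counts bottom-up:
  S → 4
  R → 6
  ρ[d/g](R) → 6
  (S ⋈[a=d] ρ[d/g](R)) → 4
  γ[d; MAX(a)→b]((S ⋈[a=d] ρ[d/g](R))) → 1

== RESULT ==
d | b
3 | 3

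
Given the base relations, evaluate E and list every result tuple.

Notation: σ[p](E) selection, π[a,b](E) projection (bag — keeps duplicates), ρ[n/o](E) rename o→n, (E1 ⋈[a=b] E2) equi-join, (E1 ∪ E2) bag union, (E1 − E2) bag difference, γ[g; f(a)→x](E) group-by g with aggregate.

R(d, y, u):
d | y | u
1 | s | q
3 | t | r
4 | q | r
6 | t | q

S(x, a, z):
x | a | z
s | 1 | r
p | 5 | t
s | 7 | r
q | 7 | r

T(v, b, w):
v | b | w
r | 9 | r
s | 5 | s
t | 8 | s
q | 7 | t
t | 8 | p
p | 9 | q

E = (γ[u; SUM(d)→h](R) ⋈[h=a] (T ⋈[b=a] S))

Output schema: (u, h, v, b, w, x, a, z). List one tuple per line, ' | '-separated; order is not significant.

Row counts bottom-up:
  R → 4
  γ[u; SUM(d)→h](R) → 2
  T → 6
  S → 4
  (T ⋈[b=a] S) → 3
  (γ[u; SUM(d)→h](R) ⋈[h=a] (T ⋈[b=a] S)) → 4

== RESULT ==
u | h | v | b | w | x | a | z
q | 7 | q | 7 | t | q | 7 | r
q | 7 | q | 7 | t | s | 7 | r
r | 7 | q | 7 | t | q | 7 | r
r | 7 | q | 7 | t | s | 7 | r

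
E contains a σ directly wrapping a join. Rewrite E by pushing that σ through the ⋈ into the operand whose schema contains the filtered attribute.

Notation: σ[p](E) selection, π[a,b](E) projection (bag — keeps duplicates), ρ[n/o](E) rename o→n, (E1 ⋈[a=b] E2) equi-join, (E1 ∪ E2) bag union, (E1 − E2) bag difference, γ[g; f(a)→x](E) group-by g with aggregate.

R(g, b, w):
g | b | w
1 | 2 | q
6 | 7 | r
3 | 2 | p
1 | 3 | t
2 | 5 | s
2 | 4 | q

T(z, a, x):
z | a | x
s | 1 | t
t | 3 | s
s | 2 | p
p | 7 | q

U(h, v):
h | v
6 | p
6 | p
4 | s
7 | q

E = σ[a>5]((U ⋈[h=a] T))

σ filters on a, owned by the right side.
E' = (U ⋈[h=a] σ[a>5](T))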